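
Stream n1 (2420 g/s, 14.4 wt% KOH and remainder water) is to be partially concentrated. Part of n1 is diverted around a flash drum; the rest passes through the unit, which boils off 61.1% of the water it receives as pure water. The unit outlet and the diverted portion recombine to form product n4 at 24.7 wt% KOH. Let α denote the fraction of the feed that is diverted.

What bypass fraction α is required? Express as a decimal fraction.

0.203

All 2420×0.144 = 348.48 g/s of KOH reaches n4, so n4 = 348.48/0.247 = 1410.9 g/s and vapour = 1009.1 g/s.
The evaporator receives (1−α)·2420 of feed at 0.856 water and removes 0.611 of that water:
0.611×0.856×(1−α)×2420 = 1009.1
(1−α) = 1009.1/1265.7 = 0.7973;  α = 0.2027.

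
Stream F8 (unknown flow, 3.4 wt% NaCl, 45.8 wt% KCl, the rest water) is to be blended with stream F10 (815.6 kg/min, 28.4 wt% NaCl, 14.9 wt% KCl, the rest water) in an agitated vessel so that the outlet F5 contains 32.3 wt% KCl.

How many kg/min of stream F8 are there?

Let F8 be the unknown flow. Total out = 815.6 + F8.
KCl balance: 121.52 + 0.458·F8 = 0.323·(815.6 + F8)
(0.458 − 0.323)·F8 = 0.323×815.6 − 121.52 = 141.91
F8 = 141.91 / 0.135 = 1051.2 kg/min

1051 kg/min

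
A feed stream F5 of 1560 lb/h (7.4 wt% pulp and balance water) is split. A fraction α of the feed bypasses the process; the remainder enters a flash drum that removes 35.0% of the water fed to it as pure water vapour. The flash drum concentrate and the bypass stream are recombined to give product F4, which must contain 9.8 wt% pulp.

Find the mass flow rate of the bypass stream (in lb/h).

All 1560×0.074 = 115.44 lb/h of pulp reaches F4, so F4 = 115.44/0.098 = 1178 lb/h and vapour = 382.04 lb/h.
The evaporator receives (1−α)·1560 of feed at 0.926 water and removes 0.350 of that water:
0.350×0.926×(1−α)×1560 = 382.04
(1−α) = 382.04/505.6 = 0.7556;  α = 0.2444.
Bypass flow = 0.2444×1560 = 381.23 lb/h.

381.2 lb/h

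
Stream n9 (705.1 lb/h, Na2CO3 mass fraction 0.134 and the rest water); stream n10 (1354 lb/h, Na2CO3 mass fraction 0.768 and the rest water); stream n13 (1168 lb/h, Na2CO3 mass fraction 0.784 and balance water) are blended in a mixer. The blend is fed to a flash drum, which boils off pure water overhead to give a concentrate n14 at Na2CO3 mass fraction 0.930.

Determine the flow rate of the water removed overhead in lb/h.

1023 lb/h

Na2CO3 entering = 705.1×0.134 + 1354×0.768 + 1168×0.784 = 2050.1 lb/h.
All Na2CO3 reports to n14, so n14 = 2050.1/0.930 = 2204.4 lb/h.
Total feed = 3227.1 lb/h; overhead = 3227.1 − 2204.4 = 1022.7 lb/h.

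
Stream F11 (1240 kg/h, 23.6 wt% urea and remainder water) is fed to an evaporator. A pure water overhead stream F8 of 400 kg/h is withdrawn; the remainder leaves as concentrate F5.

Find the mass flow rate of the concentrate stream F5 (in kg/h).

Concentrate = 1240 − 400 = 840 kg/h.

840 kg/h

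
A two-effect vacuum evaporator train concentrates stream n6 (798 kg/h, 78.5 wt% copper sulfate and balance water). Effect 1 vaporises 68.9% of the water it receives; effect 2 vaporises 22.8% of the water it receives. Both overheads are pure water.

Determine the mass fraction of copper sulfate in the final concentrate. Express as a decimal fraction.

0.938

water in feed = 798×0.215 = 171.57 kg/h.
After stage 1: water left = (1−0.689)×171.57 = 53.358; stream total = 679.79 kg/h.
After stage 2: water left = (1−0.228)×53.358 = 41.193; final concentrate = 667.62 kg/h.
copper sulfate fraction = 626.43/667.62 = 0.938.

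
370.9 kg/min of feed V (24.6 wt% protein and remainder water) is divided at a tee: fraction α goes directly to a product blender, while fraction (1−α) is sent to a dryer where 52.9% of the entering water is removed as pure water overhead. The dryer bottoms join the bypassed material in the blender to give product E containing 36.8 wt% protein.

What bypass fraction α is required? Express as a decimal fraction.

0.169

All 370.9×0.246 = 91.241 kg/min of protein reaches E, so E = 91.241/0.368 = 247.94 kg/min and vapour = 122.96 kg/min.
The evaporator receives (1−α)·370.9 of feed at 0.754 water and removes 0.529 of that water:
0.529×0.754×(1−α)×370.9 = 122.96
(1−α) = 122.96/147.94 = 0.8312;  α = 0.1688.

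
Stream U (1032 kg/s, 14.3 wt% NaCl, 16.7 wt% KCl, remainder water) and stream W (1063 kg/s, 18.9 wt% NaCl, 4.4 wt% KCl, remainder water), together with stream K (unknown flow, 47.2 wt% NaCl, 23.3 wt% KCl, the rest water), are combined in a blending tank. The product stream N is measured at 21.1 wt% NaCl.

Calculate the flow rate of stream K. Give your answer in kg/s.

Let K be the unknown flow. Total out = 2095 + K.
NaCl balance: 348.48 + 0.472·K = 0.211·(2095 + K)
(0.472 − 0.211)·K = 0.211×2095 − 348.48 = 93.562
K = 93.562 / 0.261 = 358.48 kg/s

358.5 kg/s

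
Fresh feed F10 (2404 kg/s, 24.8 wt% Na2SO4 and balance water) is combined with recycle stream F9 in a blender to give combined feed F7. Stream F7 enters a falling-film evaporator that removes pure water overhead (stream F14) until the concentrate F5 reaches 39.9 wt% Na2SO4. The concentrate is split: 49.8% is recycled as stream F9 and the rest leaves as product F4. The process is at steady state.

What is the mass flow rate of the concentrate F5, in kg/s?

Overall Na2SO4 balance (none leaves overhead): Na2SO4 in fresh feed = Na2SO4 in product, i.e. 2404×0.248 = (1−0.498)·F5·0.399.
F5 = 596.19/(0.399×0.502) = 2976.5 kg/s.

2977 kg/s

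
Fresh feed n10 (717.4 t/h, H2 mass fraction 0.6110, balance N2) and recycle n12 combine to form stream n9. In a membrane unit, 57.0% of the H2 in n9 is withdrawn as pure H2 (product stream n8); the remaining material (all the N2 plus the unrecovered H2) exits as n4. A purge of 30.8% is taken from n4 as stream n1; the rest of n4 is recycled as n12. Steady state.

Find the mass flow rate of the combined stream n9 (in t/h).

N2 enters only via n10 and leaves only via the purge: 717.4×0.389 = 0.308×(N2 in n4), and the membrane unit passes all N2, so N2 in n9 = N2 in n4 = 906.07 t/h.
H2 in n9: m_A = 717.4×0.611 + (1−0.308)·(1−0.570)·m_A, so m_A = 438.33/0.7024 = 624.01 t/h.
n9 = 624.01 + 906.07 = 1530.1 t/h.

1530 t/h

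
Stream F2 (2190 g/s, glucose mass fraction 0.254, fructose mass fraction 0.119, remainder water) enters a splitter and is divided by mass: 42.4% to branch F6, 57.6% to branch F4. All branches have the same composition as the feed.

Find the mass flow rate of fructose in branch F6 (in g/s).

110.5 g/s

Branch F6 total = 0.424×2190 = 928.56 g/s.
fructose in F6 = 0.119×928.56 = 110.5 g/s.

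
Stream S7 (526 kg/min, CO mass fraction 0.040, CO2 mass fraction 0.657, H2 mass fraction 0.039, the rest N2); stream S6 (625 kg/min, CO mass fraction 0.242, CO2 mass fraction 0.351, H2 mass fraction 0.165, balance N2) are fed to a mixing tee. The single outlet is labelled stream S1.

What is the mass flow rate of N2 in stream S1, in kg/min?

N2 out = N2 in = 526×0.264 + 625×0.242 = 290.11 kg/min.

290.1 kg/min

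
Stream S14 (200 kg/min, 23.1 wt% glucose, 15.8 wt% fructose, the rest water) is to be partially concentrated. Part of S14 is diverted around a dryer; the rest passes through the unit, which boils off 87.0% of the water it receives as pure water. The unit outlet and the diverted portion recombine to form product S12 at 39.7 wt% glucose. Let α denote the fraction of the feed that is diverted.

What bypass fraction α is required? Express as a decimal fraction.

0.213

All 200×0.231 = 46.2 kg/min of glucose reaches S12, so S12 = 46.2/0.397 = 116.37 kg/min and vapour = 83.627 kg/min.
The evaporator receives (1−α)·200 of feed at 0.611 water and removes 0.870 of that water:
0.870×0.611×(1−α)×200 = 83.627
(1−α) = 83.627/106.31 = 0.7866;  α = 0.2134.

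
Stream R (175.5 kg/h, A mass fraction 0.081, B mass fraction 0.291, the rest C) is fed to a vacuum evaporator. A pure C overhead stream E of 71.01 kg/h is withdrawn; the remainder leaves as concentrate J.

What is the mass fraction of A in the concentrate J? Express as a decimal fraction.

0.136

A is not removed: 175.5×0.081 = 14.216 kg/h of A enters J.
Concentrate = 175.5 − 71.01 = 104.49 kg/h.
Mass fraction = 14.216/104.49 = 0.136.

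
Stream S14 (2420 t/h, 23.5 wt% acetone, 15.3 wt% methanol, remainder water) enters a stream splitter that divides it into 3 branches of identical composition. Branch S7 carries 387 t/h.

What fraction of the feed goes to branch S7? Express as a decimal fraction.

Fraction to S7 = 387/2420 = 0.1599.

0.160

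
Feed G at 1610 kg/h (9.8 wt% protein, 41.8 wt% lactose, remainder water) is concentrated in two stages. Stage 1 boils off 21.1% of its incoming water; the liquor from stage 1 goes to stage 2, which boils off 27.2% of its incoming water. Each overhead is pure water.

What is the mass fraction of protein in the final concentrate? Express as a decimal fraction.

0.123

water in feed = 1610×0.484 = 779.24 kg/h.
After stage 1: water left = (1−0.211)×779.24 = 614.82; stream total = 1445.6 kg/h.
After stage 2: water left = (1−0.272)×614.82 = 447.59; final concentrate = 1278.3 kg/h.
protein fraction = 157.78/1278.3 = 0.123.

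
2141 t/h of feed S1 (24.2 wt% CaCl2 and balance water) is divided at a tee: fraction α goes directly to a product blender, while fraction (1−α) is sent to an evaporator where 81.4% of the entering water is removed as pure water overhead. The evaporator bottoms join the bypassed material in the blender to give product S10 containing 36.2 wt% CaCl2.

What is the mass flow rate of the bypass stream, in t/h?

990.7 t/h

All 2141×0.242 = 518.12 t/h of CaCl2 reaches S10, so S10 = 518.12/0.362 = 1431.3 t/h and vapour = 709.72 t/h.
The evaporator receives (1−α)·2141 of feed at 0.758 water and removes 0.814 of that water:
0.814×0.758×(1−α)×2141 = 709.72
(1−α) = 709.72/1321 = 0.5373;  α = 0.4627.
Bypass flow = 0.4627×2141 = 990.74 t/h.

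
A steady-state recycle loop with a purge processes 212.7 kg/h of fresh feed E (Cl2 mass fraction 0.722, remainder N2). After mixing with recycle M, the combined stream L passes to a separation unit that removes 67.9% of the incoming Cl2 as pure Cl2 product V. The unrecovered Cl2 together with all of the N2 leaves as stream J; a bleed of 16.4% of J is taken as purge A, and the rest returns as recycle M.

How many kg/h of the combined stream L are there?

N2 enters only via E and leaves only via the purge: 212.7×0.278 = 0.164×(N2 in J), and the separation unit passes all N2, so N2 in L = N2 in J = 360.55 kg/h.
Cl2 in L: m_A = 212.7×0.722 + (1−0.164)·(1−0.679)·m_A, so m_A = 153.57/0.7316 = 209.9 kg/h.
L = 209.9 + 360.55 = 570.45 kg/h.

570.4 kg/h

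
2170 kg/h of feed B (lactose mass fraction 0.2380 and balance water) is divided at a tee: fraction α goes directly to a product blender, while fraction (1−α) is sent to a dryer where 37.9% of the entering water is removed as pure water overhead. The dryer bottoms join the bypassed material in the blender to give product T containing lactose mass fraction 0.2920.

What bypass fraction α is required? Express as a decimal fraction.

0.360

All 2170×0.238 = 516.46 kg/h of lactose reaches T, so T = 516.46/0.292 = 1768.7 kg/h and vapour = 401.3 kg/h.
The evaporator receives (1−α)·2170 of feed at 0.762 water and removes 0.379 of that water:
0.379×0.762×(1−α)×2170 = 401.3
(1−α) = 401.3/626.69 = 0.6403;  α = 0.3597.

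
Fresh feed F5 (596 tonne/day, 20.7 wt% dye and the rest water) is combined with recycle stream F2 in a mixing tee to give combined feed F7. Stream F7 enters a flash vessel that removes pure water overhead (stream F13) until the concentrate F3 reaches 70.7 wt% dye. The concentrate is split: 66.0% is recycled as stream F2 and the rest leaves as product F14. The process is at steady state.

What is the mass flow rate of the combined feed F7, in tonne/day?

934.7 tonne/day

Overall dye balance (none leaves overhead): dye in fresh feed = dye in product, i.e. 596×0.207 = (1−0.660)·F3·0.707.
F3 = 123.37/(0.707×0.340) = 513.24 tonne/day.
Recycle F2 = 0.660×513.24 = 338.74 tonne/day.
Combined feed F7 = 596 + 338.74 = 934.74 tonne/day.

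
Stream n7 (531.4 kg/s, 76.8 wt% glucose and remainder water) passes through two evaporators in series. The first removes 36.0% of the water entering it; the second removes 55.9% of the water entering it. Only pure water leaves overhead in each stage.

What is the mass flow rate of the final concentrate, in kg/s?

water in feed = 531.4×0.232 = 123.28 kg/s.
After stage 1: water left = (1−0.360)×123.28 = 78.902; stream total = 487.02 kg/s.
After stage 2: water left = (1−0.559)×78.902 = 34.796; final concentrate = 442.91 kg/s.

442.9 kg/s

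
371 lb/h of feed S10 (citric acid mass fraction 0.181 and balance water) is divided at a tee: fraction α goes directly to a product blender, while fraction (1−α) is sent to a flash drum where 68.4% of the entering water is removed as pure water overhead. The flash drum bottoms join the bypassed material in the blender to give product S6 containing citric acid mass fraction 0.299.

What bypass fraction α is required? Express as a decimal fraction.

0.296

All 371×0.181 = 67.151 lb/h of citric acid reaches S6, so S6 = 67.151/0.299 = 224.59 lb/h and vapour = 146.41 lb/h.
The evaporator receives (1−α)·371 of feed at 0.819 water and removes 0.684 of that water:
0.684×0.819×(1−α)×371 = 146.41
(1−α) = 146.41/207.83 = 0.7045;  α = 0.2955.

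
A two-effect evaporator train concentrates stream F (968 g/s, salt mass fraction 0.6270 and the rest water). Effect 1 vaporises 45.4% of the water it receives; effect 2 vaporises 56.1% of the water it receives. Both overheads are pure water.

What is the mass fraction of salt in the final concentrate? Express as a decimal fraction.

0.8752

water in feed = 968×0.373 = 361.06 g/s.
After stage 1: water left = (1−0.454)×361.06 = 197.14; stream total = 804.08 g/s.
After stage 2: water left = (1−0.561)×197.14 = 86.545; final concentrate = 693.48 g/s.
salt fraction = 606.94/693.48 = 0.8752.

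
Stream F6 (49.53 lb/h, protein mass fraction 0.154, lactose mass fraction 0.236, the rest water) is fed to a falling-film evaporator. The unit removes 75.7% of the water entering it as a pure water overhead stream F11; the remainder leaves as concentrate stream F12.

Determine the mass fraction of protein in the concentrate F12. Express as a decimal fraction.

protein is not removed: 49.53×0.154 = 7.6276 lb/h of protein enters F12.
water entering = 49.53×0.610 = 30.213 lb/h; overhead removed = 0.757×30.213 = 22.871 lb/h.
Concentrate = 49.53 − 22.871 = 26.659 lb/h.
Mass fraction = 7.6276/26.659 = 0.286.

0.286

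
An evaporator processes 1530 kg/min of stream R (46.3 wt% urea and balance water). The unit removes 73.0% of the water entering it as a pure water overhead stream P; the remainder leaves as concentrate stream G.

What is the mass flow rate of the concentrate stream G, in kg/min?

930.2 kg/min

water entering = 1530×0.537 = 821.61 kg/min; overhead removed = 0.730×821.61 = 599.78 kg/min.
Concentrate = 1530 − 599.78 = 930.22 kg/min.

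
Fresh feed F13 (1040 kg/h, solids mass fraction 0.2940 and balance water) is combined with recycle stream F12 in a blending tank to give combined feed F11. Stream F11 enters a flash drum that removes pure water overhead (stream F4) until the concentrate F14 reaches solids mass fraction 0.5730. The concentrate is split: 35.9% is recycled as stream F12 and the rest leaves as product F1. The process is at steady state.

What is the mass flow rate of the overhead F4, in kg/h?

Overall solids balance (none leaves overhead): solids in fresh feed = solids in product, i.e. 1040×0.294 = (1−0.359)·F14·0.573.
F14 = 305.76/(0.573×0.641) = 832.47 kg/h.
Recycle F12 = 0.359×832.47 = 298.86 kg/h.
Combined feed F11 = 1040 + 298.86 = 1338.9 kg/h.
Overhead F4 = F11 − F14 = 1338.9 − 832.47 = 506.39 kg/h.

506.4 kg/h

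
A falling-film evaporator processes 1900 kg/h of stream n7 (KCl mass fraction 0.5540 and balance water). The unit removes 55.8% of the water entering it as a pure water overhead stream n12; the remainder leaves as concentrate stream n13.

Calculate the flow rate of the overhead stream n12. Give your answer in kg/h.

water entering = 1900×0.446 = 847.4 kg/h; overhead removed = 0.558×847.4 = 472.85 kg/h.

472.8 kg/h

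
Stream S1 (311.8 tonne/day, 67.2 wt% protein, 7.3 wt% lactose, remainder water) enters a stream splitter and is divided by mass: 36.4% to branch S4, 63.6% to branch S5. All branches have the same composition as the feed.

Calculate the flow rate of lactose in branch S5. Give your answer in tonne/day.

14.48 tonne/day

Branch S5 total = 0.636×311.8 = 198.3 tonne/day.
lactose in S5 = 0.073×198.3 = 14.476 tonne/day.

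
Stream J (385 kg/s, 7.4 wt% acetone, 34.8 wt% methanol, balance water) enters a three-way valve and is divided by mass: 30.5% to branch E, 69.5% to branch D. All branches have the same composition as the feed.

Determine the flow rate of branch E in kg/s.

117.4 kg/s

Branch E flow = 0.305×385 = 117.42 kg/s.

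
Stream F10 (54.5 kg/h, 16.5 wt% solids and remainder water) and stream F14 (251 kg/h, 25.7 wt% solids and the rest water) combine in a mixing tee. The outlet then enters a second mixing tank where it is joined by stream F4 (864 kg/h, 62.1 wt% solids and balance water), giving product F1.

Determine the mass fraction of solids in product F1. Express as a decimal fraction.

0.5216

Overall, product flow = 1169.5 kg/h.
solids in = 54.5×0.165 + 251×0.257 + 864×0.621 = 610.04 kg/h.
solids fraction in F1 = 0.5216.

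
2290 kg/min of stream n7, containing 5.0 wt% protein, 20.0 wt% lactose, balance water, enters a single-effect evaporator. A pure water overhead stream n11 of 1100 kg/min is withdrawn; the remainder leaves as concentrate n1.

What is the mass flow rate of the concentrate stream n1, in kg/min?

1190 kg/min

Concentrate = 2290 − 1100 = 1190 kg/min.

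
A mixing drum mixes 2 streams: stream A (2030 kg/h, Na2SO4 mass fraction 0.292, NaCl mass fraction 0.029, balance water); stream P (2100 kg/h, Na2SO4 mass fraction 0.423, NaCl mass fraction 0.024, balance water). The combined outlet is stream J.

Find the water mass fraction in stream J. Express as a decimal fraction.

Total flow out = 2030 + 2100 = 4130 kg/h.
water in = 2030×0.679 + 2100×0.553 = 2539.7 kg/h.
water mass fraction in J = 2539.7/4130 = 0.615.

0.615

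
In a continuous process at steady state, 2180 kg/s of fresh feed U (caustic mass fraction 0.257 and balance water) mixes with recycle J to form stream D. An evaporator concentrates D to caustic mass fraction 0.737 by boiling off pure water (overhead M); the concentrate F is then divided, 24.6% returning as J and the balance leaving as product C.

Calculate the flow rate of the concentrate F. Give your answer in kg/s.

Overall caustic balance (none leaves overhead): caustic in fresh feed = caustic in product, i.e. 2180×0.257 = (1−0.246)·F·0.737.
F = 560.26/(0.737×0.754) = 1008.2 kg/s.

1008 kg/s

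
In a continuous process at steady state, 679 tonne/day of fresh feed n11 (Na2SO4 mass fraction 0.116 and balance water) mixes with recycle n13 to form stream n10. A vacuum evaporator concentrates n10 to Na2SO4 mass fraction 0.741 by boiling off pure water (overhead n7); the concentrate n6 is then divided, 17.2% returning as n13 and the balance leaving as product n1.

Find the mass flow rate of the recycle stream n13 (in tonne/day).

22.08 tonne/day

Overall Na2SO4 balance (none leaves overhead): Na2SO4 in fresh feed = Na2SO4 in product, i.e. 679×0.116 = (1−0.172)·n6·0.741.
n6 = 78.764/(0.741×0.828) = 128.37 tonne/day.
Recycle n13 = 0.172×128.37 = 22.08 tonne/day.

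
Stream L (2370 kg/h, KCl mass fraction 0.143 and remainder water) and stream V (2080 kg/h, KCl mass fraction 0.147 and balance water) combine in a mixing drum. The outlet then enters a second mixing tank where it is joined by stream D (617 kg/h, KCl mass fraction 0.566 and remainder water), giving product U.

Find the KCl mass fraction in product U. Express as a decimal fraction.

Overall, product flow = 5067 kg/h.
KCl in = 2370×0.143 + 2080×0.147 + 617×0.566 = 993.89 kg/h.
KCl fraction in U = 0.196.

0.196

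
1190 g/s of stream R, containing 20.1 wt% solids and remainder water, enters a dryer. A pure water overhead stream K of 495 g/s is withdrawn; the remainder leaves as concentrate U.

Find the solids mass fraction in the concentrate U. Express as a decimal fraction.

0.3442

solids is not removed: 1190×0.201 = 239.19 g/s of solids enters U.
Concentrate = 1190 − 495 = 695 g/s.
Mass fraction = 239.19/695 = 0.3442.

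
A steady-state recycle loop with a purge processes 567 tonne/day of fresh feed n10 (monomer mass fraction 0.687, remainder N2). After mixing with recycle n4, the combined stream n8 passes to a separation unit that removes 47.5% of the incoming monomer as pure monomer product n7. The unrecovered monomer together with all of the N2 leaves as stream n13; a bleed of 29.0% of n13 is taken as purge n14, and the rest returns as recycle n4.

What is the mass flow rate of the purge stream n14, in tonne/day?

272 tonne/day

N2 enters only via n10 and leaves only via the purge: 567×0.313 = 0.290×(N2 in n13), and the separation unit passes all N2, so N2 in n8 = N2 in n13 = 611.97 tonne/day.
monomer in n8: m_A = 567×0.687 + (1−0.290)·(1−0.475)·m_A, so m_A = 389.53/0.6273 = 621.01 tonne/day.
n13 = (1−0.475)×621.01 + 611.97 = 938 tonne/day.
Purge n14 = 0.290×938 = 272.02 tonne/day.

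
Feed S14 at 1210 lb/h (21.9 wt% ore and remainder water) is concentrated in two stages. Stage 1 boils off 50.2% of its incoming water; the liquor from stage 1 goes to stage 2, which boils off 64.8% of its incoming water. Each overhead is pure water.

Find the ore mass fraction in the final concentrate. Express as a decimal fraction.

0.615

water in feed = 1210×0.781 = 945.01 lb/h.
After stage 1: water left = (1−0.502)×945.01 = 470.61; stream total = 735.6 lb/h.
After stage 2: water left = (1−0.648)×470.61 = 165.66; final concentrate = 430.65 lb/h.
ore fraction = 264.99/430.65 = 0.615.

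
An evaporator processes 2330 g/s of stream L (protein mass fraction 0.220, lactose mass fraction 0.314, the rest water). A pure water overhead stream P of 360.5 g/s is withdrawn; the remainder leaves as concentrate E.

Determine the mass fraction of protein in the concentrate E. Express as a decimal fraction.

protein is not removed: 2330×0.220 = 512.6 g/s of protein enters E.
Concentrate = 2330 − 360.5 = 1969.5 g/s.
Mass fraction = 512.6/1969.5 = 0.260.

0.260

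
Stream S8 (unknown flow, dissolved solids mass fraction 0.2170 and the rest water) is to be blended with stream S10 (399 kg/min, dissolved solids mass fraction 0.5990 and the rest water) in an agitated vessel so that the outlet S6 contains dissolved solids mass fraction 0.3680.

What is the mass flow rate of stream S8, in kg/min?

610.4 kg/min

Let S8 be the unknown flow. Total out = 399 + S8.
dissolved solids balance: 239 + 0.217·S8 = 0.368·(399 + S8)
(0.217 − 0.368)·S8 = 0.368×399 − 239 = -92.169
S8 = -92.169 / -0.151 = 610.39 kg/min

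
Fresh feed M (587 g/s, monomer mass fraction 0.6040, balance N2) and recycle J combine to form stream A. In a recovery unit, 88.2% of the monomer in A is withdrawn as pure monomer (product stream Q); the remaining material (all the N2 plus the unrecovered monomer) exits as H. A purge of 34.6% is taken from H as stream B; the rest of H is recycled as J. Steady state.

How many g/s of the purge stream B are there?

248.1 g/s

N2 enters only via M and leaves only via the purge: 587×0.396 = 0.346×(N2 in H), and the recovery unit passes all N2, so N2 in A = N2 in H = 671.83 g/s.
monomer in A: m_A = 587×0.604 + (1−0.346)·(1−0.882)·m_A, so m_A = 354.55/0.9228 = 384.2 g/s.
H = (1−0.882)×384.2 + 671.83 = 717.16 g/s.
Purge B = 0.346×717.16 = 248.14 g/s.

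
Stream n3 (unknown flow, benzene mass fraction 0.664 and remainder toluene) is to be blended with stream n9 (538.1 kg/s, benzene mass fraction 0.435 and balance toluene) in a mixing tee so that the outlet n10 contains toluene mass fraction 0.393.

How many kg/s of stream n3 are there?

Let n3 be the unknown flow. Total out = 538.1 + n3.
toluene balance: 304.03 + 0.336·n3 = 0.393·(538.1 + n3)
(0.336 − 0.393)·n3 = 0.393×538.1 − 304.03 = -92.553
n3 = -92.553 / -0.057 = 1623.7 kg/s

1624 kg/s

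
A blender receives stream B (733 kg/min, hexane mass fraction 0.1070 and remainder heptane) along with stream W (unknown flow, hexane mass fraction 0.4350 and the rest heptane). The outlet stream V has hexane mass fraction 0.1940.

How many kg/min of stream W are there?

264.6 kg/min

Let W be the unknown flow. Total out = 733 + W.
hexane balance: 78.431 + 0.435·W = 0.194·(733 + W)
(0.435 − 0.194)·W = 0.194×733 − 78.431 = 63.771
W = 63.771 / 0.241 = 264.61 kg/min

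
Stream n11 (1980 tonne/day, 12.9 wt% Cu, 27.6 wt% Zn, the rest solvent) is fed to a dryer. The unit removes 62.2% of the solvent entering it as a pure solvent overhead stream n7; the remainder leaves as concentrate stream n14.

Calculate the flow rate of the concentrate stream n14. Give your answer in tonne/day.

1247 tonne/day

solvent entering = 1980×0.595 = 1178.1 tonne/day; overhead removed = 0.622×1178.1 = 732.78 tonne/day.
Concentrate = 1980 − 732.78 = 1247.2 tonne/day.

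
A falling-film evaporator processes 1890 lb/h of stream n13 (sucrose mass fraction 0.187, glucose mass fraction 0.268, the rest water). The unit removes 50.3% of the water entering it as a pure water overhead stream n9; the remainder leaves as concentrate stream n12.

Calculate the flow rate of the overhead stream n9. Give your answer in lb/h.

518.1 lb/h

water entering = 1890×0.545 = 1030.1 lb/h; overhead removed = 0.503×1030.1 = 518.12 lb/h.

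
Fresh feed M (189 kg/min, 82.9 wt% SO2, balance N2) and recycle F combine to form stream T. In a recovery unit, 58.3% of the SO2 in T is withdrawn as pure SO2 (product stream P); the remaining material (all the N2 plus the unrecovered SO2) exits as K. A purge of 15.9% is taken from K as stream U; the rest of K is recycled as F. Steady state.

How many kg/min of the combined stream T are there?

N2 enters only via M and leaves only via the purge: 189×0.171 = 0.159×(N2 in K), and the recovery unit passes all N2, so N2 in T = N2 in K = 203.26 kg/min.
SO2 in T: m_A = 189×0.829 + (1−0.159)·(1−0.583)·m_A, so m_A = 156.68/0.6493 = 241.31 kg/min.
T = 241.31 + 203.26 = 444.57 kg/min.

444.6 kg/min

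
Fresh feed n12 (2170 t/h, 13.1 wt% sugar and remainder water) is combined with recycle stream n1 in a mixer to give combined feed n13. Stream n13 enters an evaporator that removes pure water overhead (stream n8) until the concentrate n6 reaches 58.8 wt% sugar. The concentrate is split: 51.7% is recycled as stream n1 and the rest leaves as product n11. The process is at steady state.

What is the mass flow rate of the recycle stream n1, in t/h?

Overall sugar balance (none leaves overhead): sugar in fresh feed = sugar in product, i.e. 2170×0.131 = (1−0.517)·n6·0.588.
n6 = 284.27/(0.588×0.483) = 1000.9 t/h.
Recycle n1 = 0.517×1000.9 = 517.48 t/h.

517.5 t/h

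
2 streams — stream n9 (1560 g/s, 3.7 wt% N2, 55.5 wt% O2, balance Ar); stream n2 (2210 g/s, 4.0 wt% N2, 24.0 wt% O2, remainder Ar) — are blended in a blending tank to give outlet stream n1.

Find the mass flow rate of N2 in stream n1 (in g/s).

N2 out = N2 in = 1560×0.037 + 2210×0.040 = 146.12 g/s.

146.1 g/s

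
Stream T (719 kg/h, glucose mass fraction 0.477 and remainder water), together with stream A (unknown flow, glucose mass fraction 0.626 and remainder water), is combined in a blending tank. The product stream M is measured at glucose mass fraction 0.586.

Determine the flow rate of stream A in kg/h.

1959 kg/h

Let A be the unknown flow. Total out = 719 + A.
glucose balance: 342.96 + 0.626·A = 0.586·(719 + A)
(0.626 − 0.586)·A = 0.586×719 − 342.96 = 78.371
A = 78.371 / 0.040 = 1959.3 kg/h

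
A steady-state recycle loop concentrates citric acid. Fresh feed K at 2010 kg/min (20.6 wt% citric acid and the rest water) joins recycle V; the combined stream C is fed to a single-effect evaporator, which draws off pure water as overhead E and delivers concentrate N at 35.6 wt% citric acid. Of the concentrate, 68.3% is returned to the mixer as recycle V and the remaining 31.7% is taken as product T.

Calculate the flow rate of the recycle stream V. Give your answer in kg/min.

2506 kg/min

Overall citric acid balance (none leaves overhead): citric acid in fresh feed = citric acid in product, i.e. 2010×0.206 = (1−0.683)·N·0.356.
N = 414.06/(0.356×0.317) = 3669.1 kg/min.
Recycle V = 0.683×3669.1 = 2506 kg/min.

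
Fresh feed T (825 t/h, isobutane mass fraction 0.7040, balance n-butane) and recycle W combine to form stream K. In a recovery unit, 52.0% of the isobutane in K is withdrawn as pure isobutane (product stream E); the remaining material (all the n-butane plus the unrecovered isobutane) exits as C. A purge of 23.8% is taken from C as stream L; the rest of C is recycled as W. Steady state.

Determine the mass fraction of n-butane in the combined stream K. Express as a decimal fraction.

0.5284

n-butane enters only via T and leaves only via the purge: 825×0.296 = 0.238×(n-butane in C), and the recovery unit passes all n-butane, so n-butane in K = n-butane in C = 1026.1 t/h.
isobutane in K: m_A = 825×0.704 + (1−0.238)·(1−0.520)·m_A, so m_A = 580.8/0.6342 = 915.74 t/h.
K = 915.74 + 1026.1 = 1941.8 t/h.
n-butane fraction in K = 1026.1/1941.8 = 0.5284.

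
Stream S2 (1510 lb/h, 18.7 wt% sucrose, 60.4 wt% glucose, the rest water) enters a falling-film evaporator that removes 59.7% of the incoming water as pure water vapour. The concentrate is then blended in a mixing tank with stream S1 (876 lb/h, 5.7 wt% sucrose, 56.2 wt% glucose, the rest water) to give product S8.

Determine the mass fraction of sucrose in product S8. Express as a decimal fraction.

0.151

Vapour removed = 0.597×0.209×1510 = 188.41 lb/h; concentrate = 1321.6 lb/h.
sucrose reaching the mixer = 282.37 (from concentrate) + 876×0.057 = 332.3 lb/h.
Product flow = 1321.6 + 876 = 2197.6 lb/h; sucrose fraction = 0.151.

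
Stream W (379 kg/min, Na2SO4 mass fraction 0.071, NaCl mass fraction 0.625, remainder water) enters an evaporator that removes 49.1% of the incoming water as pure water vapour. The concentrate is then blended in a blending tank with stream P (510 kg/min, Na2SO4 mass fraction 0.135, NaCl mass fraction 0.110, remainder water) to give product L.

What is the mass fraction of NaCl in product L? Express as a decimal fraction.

0.352

Vapour removed = 0.491×0.304×379 = 56.571 kg/min; concentrate = 322.43 kg/min.
NaCl reaching the mixer = 236.88 (from concentrate) + 510×0.110 = 292.98 kg/min.
Product flow = 322.43 + 510 = 832.43 kg/min; NaCl fraction = 0.352.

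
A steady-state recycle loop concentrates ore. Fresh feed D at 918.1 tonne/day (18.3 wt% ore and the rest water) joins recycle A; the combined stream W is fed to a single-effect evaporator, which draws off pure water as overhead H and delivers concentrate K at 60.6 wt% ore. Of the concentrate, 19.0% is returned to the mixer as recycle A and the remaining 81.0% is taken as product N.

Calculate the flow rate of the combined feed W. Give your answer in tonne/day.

Overall ore balance (none leaves overhead): ore in fresh feed = ore in product, i.e. 918.1×0.183 = (1−0.190)·K·0.606.
K = 168.01/(0.606×0.810) = 342.28 tonne/day.
Recycle A = 0.190×342.28 = 65.033 tonne/day.
Combined feed W = 918.1 + 65.033 = 983.13 tonne/day.

983.1 tonne/day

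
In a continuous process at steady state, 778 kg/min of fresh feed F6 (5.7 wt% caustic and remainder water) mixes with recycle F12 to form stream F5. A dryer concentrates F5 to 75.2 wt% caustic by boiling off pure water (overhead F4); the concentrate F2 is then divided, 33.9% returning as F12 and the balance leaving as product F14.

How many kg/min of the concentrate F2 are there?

Overall caustic balance (none leaves overhead): caustic in fresh feed = caustic in product, i.e. 778×0.057 = (1−0.339)·F2·0.752.
F2 = 44.346/(0.752×0.661) = 89.214 kg/min.

89.21 kg/min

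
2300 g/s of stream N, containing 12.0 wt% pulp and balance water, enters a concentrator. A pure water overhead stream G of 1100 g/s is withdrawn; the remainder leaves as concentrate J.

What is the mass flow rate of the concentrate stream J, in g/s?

1200 g/s

Concentrate = 2300 − 1100 = 1200 g/s.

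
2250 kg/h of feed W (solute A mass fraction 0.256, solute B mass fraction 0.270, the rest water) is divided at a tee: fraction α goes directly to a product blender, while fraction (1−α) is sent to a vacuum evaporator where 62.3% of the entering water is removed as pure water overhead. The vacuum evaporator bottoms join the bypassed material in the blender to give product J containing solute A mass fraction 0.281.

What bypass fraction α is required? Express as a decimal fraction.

0.699

All 2250×0.256 = 576 kg/h of solute A reaches J, so J = 576/0.281 = 2049.8 kg/h and vapour = 200.18 kg/h.
The evaporator receives (1−α)·2250 of feed at 0.474 water and removes 0.623 of that water:
0.623×0.474×(1−α)×2250 = 200.18
(1−α) = 200.18/664.43 = 0.3013;  α = 0.6987.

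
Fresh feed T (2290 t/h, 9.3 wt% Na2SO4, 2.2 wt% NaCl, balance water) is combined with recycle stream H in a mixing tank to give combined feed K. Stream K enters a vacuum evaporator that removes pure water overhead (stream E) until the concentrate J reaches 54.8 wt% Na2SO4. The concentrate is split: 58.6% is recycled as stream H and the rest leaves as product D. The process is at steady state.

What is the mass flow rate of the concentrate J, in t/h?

938.7 t/h

Overall Na2SO4 balance (none leaves overhead): Na2SO4 in fresh feed = Na2SO4 in product, i.e. 2290×0.093 = (1−0.586)·J·0.548.
J = 212.97/(0.548×0.414) = 938.72 t/h.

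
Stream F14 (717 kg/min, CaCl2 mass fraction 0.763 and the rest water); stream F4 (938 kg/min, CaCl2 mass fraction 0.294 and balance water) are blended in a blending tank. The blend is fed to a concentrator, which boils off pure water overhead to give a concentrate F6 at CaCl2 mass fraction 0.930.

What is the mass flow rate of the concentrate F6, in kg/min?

CaCl2 entering = 717×0.763 + 938×0.294 = 822.84 kg/min.
All CaCl2 reports to F6, so F6 = 822.84/0.930 = 884.78 kg/min.

884.8 kg/min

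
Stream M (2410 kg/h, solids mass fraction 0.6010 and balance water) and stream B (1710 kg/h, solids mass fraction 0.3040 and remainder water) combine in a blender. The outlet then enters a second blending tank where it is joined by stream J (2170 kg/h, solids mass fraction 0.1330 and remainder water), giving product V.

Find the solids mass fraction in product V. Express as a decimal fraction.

Overall, product flow = 6290 kg/h.
solids in = 2410×0.601 + 1710×0.304 + 2170×0.133 = 2256.9 kg/h.
solids fraction in V = 0.3588.

0.3588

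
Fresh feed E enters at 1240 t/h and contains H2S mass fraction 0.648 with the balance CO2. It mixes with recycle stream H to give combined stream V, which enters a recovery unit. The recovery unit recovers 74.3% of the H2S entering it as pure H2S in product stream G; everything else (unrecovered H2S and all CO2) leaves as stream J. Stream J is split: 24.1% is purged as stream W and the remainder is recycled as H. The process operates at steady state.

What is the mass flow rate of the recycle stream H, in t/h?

CO2 enters only via E and leaves only via the purge: 1240×0.352 = 0.241×(CO2 in J), and the recovery unit passes all CO2, so CO2 in V = CO2 in J = 1811.1 t/h.
H2S in V: m_A = 1240×0.648 + (1−0.241)·(1−0.743)·m_A, so m_A = 803.52/0.8049 = 998.24 t/h.
J = (1−0.743)×998.24 + 1811.1 = 2067.7 t/h.
Recycle H = (1−0.241)×2067.7 = 1569.4 t/h.

1569 t/h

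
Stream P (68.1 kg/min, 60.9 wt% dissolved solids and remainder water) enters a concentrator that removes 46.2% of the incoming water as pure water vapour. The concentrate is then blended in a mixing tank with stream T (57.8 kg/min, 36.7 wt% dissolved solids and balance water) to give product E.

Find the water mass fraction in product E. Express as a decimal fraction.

Vapour removed = 0.462×0.391×68.1 = 12.302 kg/min; concentrate = 55.798 kg/min.
water reaching the mixer = 14.325 (from concentrate) + 57.8×0.633 = 50.913 kg/min.
Product flow = 55.798 + 57.8 = 113.6 kg/min; water fraction = 0.448.

0.448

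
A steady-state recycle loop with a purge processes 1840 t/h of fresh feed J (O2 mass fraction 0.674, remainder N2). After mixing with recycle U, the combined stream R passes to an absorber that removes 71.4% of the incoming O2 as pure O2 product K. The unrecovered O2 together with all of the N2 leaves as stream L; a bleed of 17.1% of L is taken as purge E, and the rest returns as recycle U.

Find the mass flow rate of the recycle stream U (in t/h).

3293 t/h

N2 enters only via J and leaves only via the purge: 1840×0.326 = 0.171×(N2 in L), and the absorber passes all N2, so N2 in R = N2 in L = 3507.8 t/h.
O2 in R: m_A = 1840×0.674 + (1−0.171)·(1−0.714)·m_A, so m_A = 1240.2/0.7629 = 1625.6 t/h.
L = (1−0.714)×1625.6 + 3507.8 = 3972.8 t/h.
Recycle U = (1−0.171)×3972.8 = 3293.4 t/h.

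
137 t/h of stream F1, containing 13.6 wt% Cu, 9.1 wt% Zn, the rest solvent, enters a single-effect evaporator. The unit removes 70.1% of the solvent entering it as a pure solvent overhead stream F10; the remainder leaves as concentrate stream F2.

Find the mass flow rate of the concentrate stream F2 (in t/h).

62.76 t/h

solvent entering = 137×0.773 = 105.9 t/h; overhead removed = 0.701×105.9 = 74.237 t/h.
Concentrate = 137 − 74.237 = 62.763 t/h.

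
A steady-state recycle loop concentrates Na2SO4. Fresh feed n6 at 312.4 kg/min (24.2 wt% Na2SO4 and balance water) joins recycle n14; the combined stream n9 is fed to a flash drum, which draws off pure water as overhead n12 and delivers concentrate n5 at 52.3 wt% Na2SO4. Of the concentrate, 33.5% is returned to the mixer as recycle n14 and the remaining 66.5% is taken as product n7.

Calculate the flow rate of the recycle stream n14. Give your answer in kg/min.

Overall Na2SO4 balance (none leaves overhead): Na2SO4 in fresh feed = Na2SO4 in product, i.e. 312.4×0.242 = (1−0.335)·n5·0.523.
n5 = 75.601/(0.523×0.665) = 217.37 kg/min.
Recycle n14 = 0.335×217.37 = 72.82 kg/min.

72.82 kg/min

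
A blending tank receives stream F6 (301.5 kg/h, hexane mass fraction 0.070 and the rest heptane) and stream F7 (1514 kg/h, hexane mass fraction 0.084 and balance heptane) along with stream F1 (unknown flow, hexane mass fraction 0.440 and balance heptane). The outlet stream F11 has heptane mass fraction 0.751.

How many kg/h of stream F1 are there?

Let F1 be the unknown flow. Total out = 1815.5 + F1.
heptane balance: 1667.2 + 0.560·F1 = 0.751·(1815.5 + F1)
(0.560 − 0.751)·F1 = 0.751×1815.5 − 1667.2 = -303.78
F1 = -303.78 / -0.191 = 1590.5 kg/h

1590 kg/h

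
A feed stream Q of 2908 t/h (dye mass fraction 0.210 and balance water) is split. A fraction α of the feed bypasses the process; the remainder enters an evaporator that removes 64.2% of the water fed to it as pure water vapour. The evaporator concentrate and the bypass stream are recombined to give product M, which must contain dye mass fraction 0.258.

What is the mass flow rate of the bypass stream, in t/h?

1841 t/h

All 2908×0.210 = 610.68 t/h of dye reaches M, so M = 610.68/0.258 = 2367 t/h and vapour = 541.02 t/h.
The evaporator receives (1−α)·2908 of feed at 0.790 water and removes 0.642 of that water:
0.642×0.790×(1−α)×2908 = 541.02
(1−α) = 541.02/1474.9 = 0.3668;  α = 0.6332.
Bypass flow = 0.6332×2908 = 1841.3 t/h.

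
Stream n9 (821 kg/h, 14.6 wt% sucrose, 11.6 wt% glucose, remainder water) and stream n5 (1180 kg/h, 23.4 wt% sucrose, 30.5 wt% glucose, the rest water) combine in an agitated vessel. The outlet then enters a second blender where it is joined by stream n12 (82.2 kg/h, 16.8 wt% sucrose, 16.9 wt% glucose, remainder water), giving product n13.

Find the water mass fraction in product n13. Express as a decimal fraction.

0.5781

Overall, product flow = 2083.2 kg/h.
water in = 821×0.738 + 1180×0.461 + 82.2×0.663 = 1204.4 kg/h.
water fraction in n13 = 0.5781.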